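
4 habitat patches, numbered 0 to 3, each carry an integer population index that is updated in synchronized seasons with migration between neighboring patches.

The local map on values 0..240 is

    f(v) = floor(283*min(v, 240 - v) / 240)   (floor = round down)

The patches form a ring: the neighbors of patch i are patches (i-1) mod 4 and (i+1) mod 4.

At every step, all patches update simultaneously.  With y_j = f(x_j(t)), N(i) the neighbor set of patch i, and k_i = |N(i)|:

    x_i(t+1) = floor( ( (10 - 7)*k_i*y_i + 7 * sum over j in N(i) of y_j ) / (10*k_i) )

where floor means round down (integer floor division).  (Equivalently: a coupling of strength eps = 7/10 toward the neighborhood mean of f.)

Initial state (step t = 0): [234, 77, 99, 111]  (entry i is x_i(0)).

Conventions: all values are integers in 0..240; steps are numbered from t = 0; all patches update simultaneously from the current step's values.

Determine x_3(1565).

Simulating step by step:
t=0: [234, 77, 99, 111]
t=1: [79, 70, 111, 82]
t=2: [90, 102, 101, 106]
t=3: [117, 114, 121, 115]
t=4: [135, 137, 136, 137]
t=5: [121, 122, 121, 122]
t=6: [139, 139, 139, 139]
t=7: [119, 119, 119, 119]
t=8: [140, 140, 140, 140]
t=9: [117, 117, 117, 117]
t=10: [137, 137, 137, 137]
t=11: [121, 121, 121, 121]
t=12: [140, 140, 140, 140]

Answer: x_3(1565) = 117
Key observation: The state at step 8, [140, 140, 140, 140], reappears at step 12: the system is in a cycle of period 4 from step 8 on.  Therefore the state at step 1565 equals the state at step 8 + ((1565 - 8) mod 4) = 9, which is [117, 117, 117, 117].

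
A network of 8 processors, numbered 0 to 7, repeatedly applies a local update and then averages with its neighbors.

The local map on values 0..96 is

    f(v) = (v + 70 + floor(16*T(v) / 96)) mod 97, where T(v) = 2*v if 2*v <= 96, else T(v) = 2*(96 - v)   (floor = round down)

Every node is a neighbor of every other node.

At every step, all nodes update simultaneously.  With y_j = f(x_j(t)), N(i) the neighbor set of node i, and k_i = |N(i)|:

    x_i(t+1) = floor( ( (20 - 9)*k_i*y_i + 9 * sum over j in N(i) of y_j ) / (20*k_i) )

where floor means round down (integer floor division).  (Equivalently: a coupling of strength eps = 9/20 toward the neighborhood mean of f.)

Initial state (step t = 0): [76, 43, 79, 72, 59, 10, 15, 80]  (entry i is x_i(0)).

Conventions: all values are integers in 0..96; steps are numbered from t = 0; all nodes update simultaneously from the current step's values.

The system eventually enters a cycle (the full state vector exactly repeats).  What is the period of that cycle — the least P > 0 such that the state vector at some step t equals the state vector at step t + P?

Answer: 21
Key observation: The state at step 7, [44, 44, 44, 44, 44, 44, 44, 44], reappears at step 28 — and no state repeats earlier — so the cycle the system enters has period 21.

Derivation:
t=0: [76, 43, 79, 72, 59, 10, 15, 80]
t=1: [56, 44, 57, 55, 51, 70, 73, 58]
t=2: [42, 37, 42, 41, 40, 46, 47, 42]
t=3: [28, 25, 28, 27, 27, 31, 31, 28]
t=4: [10, 8, 10, 9, 9, 12, 12, 10]
t=5: [83, 81, 83, 82, 82, 84, 84, 83]
t=6: [59, 59, 59, 59, 59, 60, 60, 59]
t=7: [44, 44, 44, 44, 44, 44, 44, 44]
t=8: [31, 31, 31, 31, 31, 31, 31, 31]
t=9: [14, 14, 14, 14, 14, 14, 14, 14]
t=10: [88, 88, 88, 88, 88, 88, 88, 88]
t=11: [63, 63, 63, 63, 63, 63, 63, 63]
t=12: [47, 47, 47, 47, 47, 47, 47, 47]
t=13: [35, 35, 35, 35, 35, 35, 35, 35]
t=14: [19, 19, 19, 19, 19, 19, 19, 19]
t=15: [95, 95, 95, 95, 95, 95, 95, 95]
t=16: [68, 68, 68, 68, 68, 68, 68, 68]
t=17: [50, 50, 50, 50, 50, 50, 50, 50]
t=18: [38, 38, 38, 38, 38, 38, 38, 38]
t=19: [23, 23, 23, 23, 23, 23, 23, 23]
t=20: [3, 3, 3, 3, 3, 3, 3, 3]
t=21: [74, 74, 74, 74, 74, 74, 74, 74]
t=22: [54, 54, 54, 54, 54, 54, 54, 54]
t=23: [41, 41, 41, 41, 41, 41, 41, 41]
t=24: [27, 27, 27, 27, 27, 27, 27, 27]
t=25: [9, 9, 9, 9, 9, 9, 9, 9]
t=26: [82, 82, 82, 82, 82, 82, 82, 82]
t=27: [59, 59, 59, 59, 59, 59, 59, 59]
t=28: [44, 44, 44, 44, 44, 44, 44, 44]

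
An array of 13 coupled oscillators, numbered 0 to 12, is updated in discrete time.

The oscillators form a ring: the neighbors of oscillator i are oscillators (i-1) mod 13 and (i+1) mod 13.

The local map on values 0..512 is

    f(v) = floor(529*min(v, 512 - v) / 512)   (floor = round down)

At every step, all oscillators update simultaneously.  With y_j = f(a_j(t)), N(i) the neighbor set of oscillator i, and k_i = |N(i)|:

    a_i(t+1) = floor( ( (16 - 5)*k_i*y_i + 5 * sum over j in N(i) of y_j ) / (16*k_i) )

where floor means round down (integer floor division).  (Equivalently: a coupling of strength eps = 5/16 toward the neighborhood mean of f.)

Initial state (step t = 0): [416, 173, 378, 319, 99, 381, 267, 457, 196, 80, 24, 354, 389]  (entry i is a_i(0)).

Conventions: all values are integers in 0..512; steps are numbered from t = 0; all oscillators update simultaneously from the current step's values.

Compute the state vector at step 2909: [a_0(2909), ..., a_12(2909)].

Answer: [260, 260, 260, 259, 259, 259, 260, 260, 261, 261, 261, 261, 260]
Key observation: The state at step 33, [260, 260, 260, 259, 259, 259, 260, 260, 261, 261, 261, 261, 260], reappears at step 35: the system is in a cycle of period 2 from step 33 on.  Therefore the state at step 2909 equals the state at step 33 + ((2909 - 33) mod 2) = 33, which is [260, 260, 260, 259, 259, 259, 260, 260, 261, 261, 261, 261, 260].

Derivation:
t=0: [416, 173, 378, 319, 99, 381, 267, 457, 196, 80, 24, 354, 389]
t=1: [115, 159, 153, 174, 122, 148, 203, 109, 160, 91, 54, 135, 128]
t=2: [127, 155, 162, 167, 138, 156, 184, 135, 145, 99, 74, 124, 130]
t=3: [136, 156, 166, 166, 149, 162, 177, 148, 140, 105, 88, 120, 132]
t=4: [142, 159, 169, 168, 158, 167, 174, 155, 139, 110, 97, 119, 134]
t=5: [147, 162, 172, 171, 165, 171, 174, 160, 140, 115, 105, 121, 136]
t=6: [151, 166, 175, 175, 171, 175, 176, 163, 143, 120, 112, 124, 139]
t=7: [156, 170, 178, 179, 177, 179, 178, 166, 146, 125, 118, 128, 142]
t=8: [160, 174, 181, 183, 182, 183, 181, 169, 150, 131, 123, 132, 146]
t=9: [164, 178, 186, 188, 188, 188, 185, 172, 154, 136, 129, 136, 150]
t=10: [168, 182, 190, 193, 194, 193, 189, 176, 158, 141, 135, 141, 154]
t=11: [173, 186, 195, 198, 199, 198, 193, 180, 163, 146, 140, 146, 159]
t=12: [178, 191, 200, 203, 204, 203, 197, 184, 167, 151, 145, 151, 164]
t=13: [183, 196, 205, 208, 209, 208, 201, 189, 172, 157, 151, 156, 169]
t=14: [188, 201, 210, 213, 214, 213, 206, 194, 177, 163, 157, 162, 174]
t=15: [193, 206, 215, 219, 220, 218, 211, 199, 182, 169, 163, 168, 179]
t=16: [198, 211, 221, 225, 226, 224, 217, 204, 188, 175, 169, 173, 184]
t=17: [204, 217, 227, 231, 232, 230, 222, 209, 194, 181, 175, 179, 190]
t=18: [210, 223, 233, 237, 238, 236, 228, 214, 200, 187, 181, 185, 196]
t=19: [216, 229, 239, 243, 244, 242, 234, 220, 206, 194, 188, 192, 202]
t=20: [222, 235, 245, 250, 251, 248, 240, 226, 212, 200, 195, 198, 208]
t=21: [228, 241, 252, 257, 258, 255, 246, 233, 219, 207, 202, 205, 214]
t=22: [235, 248, 258, 262, 262, 261, 253, 240, 226, 214, 209, 212, 221]
t=23: [242, 254, 260, 258, 258, 259, 258, 247, 233, 221, 216, 219, 228]
t=24: [249, 259, 260, 261, 261, 261, 260, 253, 240, 229, 224, 226, 235]
t=25: [255, 260, 260, 259, 259, 259, 260, 258, 247, 236, 232, 234, 242]
t=26: [260, 260, 260, 260, 261, 260, 260, 260, 254, 244, 239, 242, 250]
t=27: [259, 260, 260, 259, 259, 259, 260, 260, 260, 252, 247, 250, 257]
t=28: [261, 260, 260, 260, 261, 260, 260, 260, 260, 259, 256, 258, 261]
t=29: [259, 259, 260, 259, 259, 259, 260, 260, 260, 261, 263, 261, 259]
t=30: [261, 260, 260, 260, 261, 260, 260, 260, 259, 258, 257, 259, 260]
t=31: [259, 259, 260, 259, 259, 259, 260, 260, 261, 262, 262, 261, 260]
t=32: [260, 260, 260, 260, 261, 260, 260, 259, 259, 258, 258, 259, 260]
t=33: [260, 260, 260, 259, 259, 259, 260, 260, 261, 261, 261, 261, 260]
t=34: [260, 260, 260, 260, 261, 260, 260, 259, 259, 259, 259, 259, 259]
t=35: [260, 260, 260, 259, 259, 259, 260, 260, 261, 261, 261, 261, 260]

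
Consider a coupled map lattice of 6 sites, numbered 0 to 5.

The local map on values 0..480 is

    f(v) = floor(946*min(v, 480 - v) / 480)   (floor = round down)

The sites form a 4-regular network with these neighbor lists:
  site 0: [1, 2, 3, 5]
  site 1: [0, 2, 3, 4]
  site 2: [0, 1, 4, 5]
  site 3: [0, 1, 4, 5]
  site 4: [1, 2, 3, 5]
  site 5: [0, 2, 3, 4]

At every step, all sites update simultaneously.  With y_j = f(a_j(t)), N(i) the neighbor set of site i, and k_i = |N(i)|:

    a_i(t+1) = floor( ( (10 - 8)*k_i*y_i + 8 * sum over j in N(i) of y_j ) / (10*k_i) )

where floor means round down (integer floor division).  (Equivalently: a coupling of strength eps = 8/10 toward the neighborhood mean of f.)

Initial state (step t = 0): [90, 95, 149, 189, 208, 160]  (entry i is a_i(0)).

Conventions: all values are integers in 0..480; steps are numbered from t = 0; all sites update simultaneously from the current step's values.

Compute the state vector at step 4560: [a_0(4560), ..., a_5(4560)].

Answer: [465, 465, 465, 465, 465, 465]
Key observation: The state at step 10, [465, 465, 465, 465, 465, 465], reappears at step 20: the system is in a cycle of period 10 from step 10 on.  Therefore the state at step 4560 equals the state at step 10 + ((4560 - 10) mod 10) = 10, which is [465, 465, 465, 465, 465, 465].

Derivation:
t=0: [90, 95, 149, 189, 208, 160]
t=1: [268, 287, 276, 292, 315, 313]
t=2: [379, 378, 370, 364, 361, 368]
t=3: [212, 215, 214, 216, 219, 219]
t=4: [423, 423, 424, 425, 426, 425]
t=5: [110, 109, 109, 109, 108, 108]
t=6: [214, 214, 213, 213, 213, 213]
t=7: [419, 419, 419, 419, 419, 419]
t=8: [120, 120, 120, 120, 120, 120]
t=9: [236, 236, 236, 236, 236, 236]
t=10: [465, 465, 465, 465, 465, 465]
t=11: [29, 29, 29, 29, 29, 29]
t=12: [57, 57, 57, 57, 57, 57]
t=13: [112, 112, 112, 112, 112, 112]
t=14: [220, 220, 220, 220, 220, 220]
t=15: [433, 433, 433, 433, 433, 433]
t=16: [92, 92, 92, 92, 92, 92]
t=17: [181, 181, 181, 181, 181, 181]
t=18: [356, 356, 356, 356, 356, 356]
t=19: [244, 244, 244, 244, 244, 244]
t=20: [465, 465, 465, 465, 465, 465]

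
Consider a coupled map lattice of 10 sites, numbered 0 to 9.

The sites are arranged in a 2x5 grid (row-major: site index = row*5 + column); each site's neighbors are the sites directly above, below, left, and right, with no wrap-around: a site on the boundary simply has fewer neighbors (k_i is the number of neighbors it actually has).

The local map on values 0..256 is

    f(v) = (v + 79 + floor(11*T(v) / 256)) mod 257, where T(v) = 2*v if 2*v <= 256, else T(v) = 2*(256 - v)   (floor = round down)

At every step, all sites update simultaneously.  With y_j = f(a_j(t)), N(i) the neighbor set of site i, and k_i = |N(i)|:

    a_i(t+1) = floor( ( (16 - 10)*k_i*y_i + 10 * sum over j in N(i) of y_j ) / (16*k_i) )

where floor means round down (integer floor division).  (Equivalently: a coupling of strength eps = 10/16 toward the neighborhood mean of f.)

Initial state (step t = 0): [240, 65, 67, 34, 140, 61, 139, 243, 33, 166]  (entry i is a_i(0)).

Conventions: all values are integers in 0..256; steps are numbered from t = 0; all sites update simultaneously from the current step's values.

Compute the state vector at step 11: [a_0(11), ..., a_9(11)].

Simulating step by step:
t=0: [240, 65, 67, 34, 140, 61, 139, 243, 33, 166]
t=1: [115, 147, 125, 145, 200, 145, 160, 127, 132, 201]
t=2: [222, 226, 222, 183, 91, 228, 235, 223, 182, 87]
t=3: [49, 50, 39, 52, 123, 52, 52, 41, 51, 123]
t=4: [133, 130, 126, 147, 187, 134, 132, 127, 148, 187]
t=5: [221, 219, 220, 185, 83, 222, 219, 221, 185, 83]
t=6: [45, 44, 38, 52, 120, 45, 44, 38, 52, 120]
t=7: [126, 124, 124, 147, 185, 126, 124, 124, 147, 185]
t=8: [214, 213, 217, 184, 82, 214, 213, 217, 184, 82]
t=9: [38, 39, 34, 50, 119, 38, 39, 34, 50, 119]
t=10: [120, 119, 120, 144, 184, 120, 119, 120, 144, 184]
t=11: [208, 208, 213, 181, 80, 208, 208, 213, 181, 80]

Answer: [208, 208, 213, 181, 80, 208, 208, 213, 181, 80]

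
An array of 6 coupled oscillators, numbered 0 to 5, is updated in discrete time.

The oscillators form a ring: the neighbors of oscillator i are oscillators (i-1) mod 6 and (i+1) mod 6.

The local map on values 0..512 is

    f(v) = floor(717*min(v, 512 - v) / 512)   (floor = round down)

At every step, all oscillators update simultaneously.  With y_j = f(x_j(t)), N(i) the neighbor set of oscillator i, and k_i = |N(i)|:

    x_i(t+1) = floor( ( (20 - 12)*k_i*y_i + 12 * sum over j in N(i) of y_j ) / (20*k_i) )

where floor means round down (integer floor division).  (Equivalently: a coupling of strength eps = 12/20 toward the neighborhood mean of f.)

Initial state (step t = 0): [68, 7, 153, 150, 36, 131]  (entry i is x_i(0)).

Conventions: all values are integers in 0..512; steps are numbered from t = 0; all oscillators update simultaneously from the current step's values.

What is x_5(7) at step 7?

Simulating step by step:
t=0: [68, 7, 153, 150, 36, 131]
t=1: [95, 96, 151, 163, 137, 116]
t=2: [142, 156, 193, 211, 193, 162]
t=3: [212, 227, 261, 280, 264, 230]
t=4: [310, 320, 332, 339, 332, 321]
t=5: [273, 267, 253, 248, 253, 267]
t=6: [339, 343, 348, 351, 348, 343]
t=7: [238, 235, 229, 227, 229, 235]

Answer: x_5(7) = 235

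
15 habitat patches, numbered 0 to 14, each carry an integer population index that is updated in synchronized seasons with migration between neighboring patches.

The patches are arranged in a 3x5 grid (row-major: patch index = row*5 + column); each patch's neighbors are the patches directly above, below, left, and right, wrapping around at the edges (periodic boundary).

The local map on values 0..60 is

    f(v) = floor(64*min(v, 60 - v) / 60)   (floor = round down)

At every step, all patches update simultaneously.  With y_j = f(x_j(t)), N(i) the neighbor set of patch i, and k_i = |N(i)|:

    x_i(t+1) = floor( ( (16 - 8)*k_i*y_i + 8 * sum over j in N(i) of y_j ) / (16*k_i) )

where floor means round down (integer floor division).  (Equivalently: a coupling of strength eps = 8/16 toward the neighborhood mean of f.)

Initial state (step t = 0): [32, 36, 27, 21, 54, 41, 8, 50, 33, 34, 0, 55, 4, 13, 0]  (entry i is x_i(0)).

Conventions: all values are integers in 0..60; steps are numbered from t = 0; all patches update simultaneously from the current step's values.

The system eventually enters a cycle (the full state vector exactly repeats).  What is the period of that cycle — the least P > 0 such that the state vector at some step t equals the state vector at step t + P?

Answer: 3
Key observation: The state at step 25, [29, 29, 29, 29, 29, 29, 29, 29, 29, 29, 29, 29, 29, 29, 29], reappears at step 28 — and no state repeats earlier — so the cycle the system enters has period 3.

Derivation:
t=0: [32, 36, 27, 21, 54, 41, 8, 50, 33, 34, 0, 55, 4, 13, 0]
t=1: [20, 21, 21, 20, 12, 18, 11, 13, 23, 20, 6, 7, 9, 13, 5]
t=2: [17, 18, 19, 19, 14, 16, 13, 14, 20, 18, 9, 9, 11, 13, 9]
t=3: [16, 17, 18, 18, 15, 15, 13, 15, 18, 17, 11, 11, 12, 14, 11]
t=4: [16, 16, 17, 18, 16, 15, 14, 15, 17, 16, 12, 12, 13, 14, 12]
t=5: [16, 16, 17, 17, 16, 15, 14, 15, 17, 16, 13, 13, 14, 14, 13]
t=6: [16, 16, 17, 17, 16, 15, 14, 16, 17, 16, 13, 13, 14, 14, 14]
t=7: [16, 16, 17, 17, 16, 15, 14, 16, 17, 16, 14, 13, 14, 15, 14]
t=8: [16, 16, 17, 17, 16, 15, 14, 16, 17, 16, 14, 13, 15, 16, 15]
t=9: [16, 16, 17, 17, 17, 15, 14, 16, 17, 16, 14, 14, 16, 17, 16]
t=10: [16, 16, 17, 18, 17, 15, 15, 16, 17, 17, 15, 14, 16, 17, 16]
t=11: [16, 16, 17, 18, 17, 16, 16, 17, 18, 17, 16, 15, 16, 17, 17]
t=12: [17, 17, 17, 18, 18, 17, 17, 17, 18, 18, 17, 16, 17, 18, 17]
t=13: [18, 17, 18, 18, 18, 18, 17, 18, 18, 18, 17, 17, 18, 18, 18]
t=14: [18, 18, 18, 19, 19, 18, 18, 18, 19, 19, 18, 18, 18, 19, 18]
t=15: [19, 19, 19, 19, 19, 19, 19, 19, 19, 19, 19, 19, 19, 19, 19]
t=16: [20, 20, 20, 20, 20, 20, 20, 20, 20, 20, 20, 20, 20, 20, 20]
t=17: [21, 21, 21, 21, 21, 21, 21, 21, 21, 21, 21, 21, 21, 21, 21]
t=18: [22, 22, 22, 22, 22, 22, 22, 22, 22, 22, 22, 22, 22, 22, 22]
t=19: [23, 23, 23, 23, 23, 23, 23, 23, 23, 23, 23, 23, 23, 23, 23]
t=20: [24, 24, 24, 24, 24, 24, 24, 24, 24, 24, 24, 24, 24, 24, 24]
t=21: [25, 25, 25, 25, 25, 25, 25, 25, 25, 25, 25, 25, 25, 25, 25]
t=22: [26, 26, 26, 26, 26, 26, 26, 26, 26, 26, 26, 26, 26, 26, 26]
t=23: [27, 27, 27, 27, 27, 27, 27, 27, 27, 27, 27, 27, 27, 27, 27]
t=24: [28, 28, 28, 28, 28, 28, 28, 28, 28, 28, 28, 28, 28, 28, 28]
t=25: [29, 29, 29, 29, 29, 29, 29, 29, 29, 29, 29, 29, 29, 29, 29]
t=26: [30, 30, 30, 30, 30, 30, 30, 30, 30, 30, 30, 30, 30, 30, 30]
t=27: [32, 32, 32, 32, 32, 32, 32, 32, 32, 32, 32, 32, 32, 32, 32]
t=28: [29, 29, 29, 29, 29, 29, 29, 29, 29, 29, 29, 29, 29, 29, 29]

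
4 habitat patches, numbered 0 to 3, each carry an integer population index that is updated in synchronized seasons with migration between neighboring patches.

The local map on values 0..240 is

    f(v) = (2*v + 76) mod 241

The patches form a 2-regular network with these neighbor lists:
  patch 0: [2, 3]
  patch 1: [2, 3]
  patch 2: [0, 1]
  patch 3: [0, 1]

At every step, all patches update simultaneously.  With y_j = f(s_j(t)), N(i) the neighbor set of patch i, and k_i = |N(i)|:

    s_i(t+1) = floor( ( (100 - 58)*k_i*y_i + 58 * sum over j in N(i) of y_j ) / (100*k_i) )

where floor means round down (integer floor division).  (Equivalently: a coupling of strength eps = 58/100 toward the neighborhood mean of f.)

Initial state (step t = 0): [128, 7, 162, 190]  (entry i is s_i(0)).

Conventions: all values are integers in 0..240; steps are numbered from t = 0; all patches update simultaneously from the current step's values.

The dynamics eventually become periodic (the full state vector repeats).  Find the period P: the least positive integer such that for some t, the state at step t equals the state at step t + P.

Simulating step by step:
t=0: [128, 7, 162, 190]
t=1: [146, 146, 119, 142]
t=2: [109, 109, 104, 123]
t=3: [58, 58, 48, 64]
t=4: [189, 189, 183, 197]
t=5: [214, 214, 207, 219]
t=6: [20, 20, 16, 26]
t=7: [117, 117, 112, 121]
t=8: [68, 68, 64, 72]
t=9: [212, 212, 208, 215]
t=10: [17, 17, 14, 20]
t=11: [110, 110, 107, 112]
t=12: [54, 54, 52, 56]
t=13: [184, 184, 182, 185]
t=14: [202, 202, 201, 203]
t=15: [169, 169, 238, 138]
t=16: [125, 125, 129, 146]
t=17: [99, 99, 88, 102]
t=18: [28, 28, 23, 35]
t=19: [133, 133, 127, 137]
t=20: [99, 99, 95, 104]
t=21: [33, 33, 29, 37]
t=22: [142, 142, 138, 145]
t=23: [118, 118, 115, 121]
t=24: [71, 71, 68, 73]
t=25: [217, 217, 215, 219]
t=26: [28, 28, 26, 29]
t=27: [131, 131, 130, 132]
t=28: [97, 97, 96, 97]
t=29: [28, 28, 28, 29]
t=30: [132, 132, 132, 132]
t=31: [99, 99, 99, 99]
t=32: [33, 33, 33, 33]
t=33: [142, 142, 142, 142]
t=34: [119, 119, 119, 119]
t=35: [73, 73, 73, 73]
t=36: [222, 222, 222, 222]
t=37: [38, 38, 38, 38]
t=38: [152, 152, 152, 152]
t=39: [139, 139, 139, 139]
t=40: [113, 113, 113, 113]
t=41: [61, 61, 61, 61]
t=42: [198, 198, 198, 198]
t=43: [231, 231, 231, 231]
t=44: [56, 56, 56, 56]
t=45: [188, 188, 188, 188]
t=46: [211, 211, 211, 211]
t=47: [16, 16, 16, 16]
t=48: [108, 108, 108, 108]
t=49: [51, 51, 51, 51]
t=50: [178, 178, 178, 178]
t=51: [191, 191, 191, 191]
t=52: [217, 217, 217, 217]
t=53: [28, 28, 28, 28]
t=54: [132, 132, 132, 132]

Answer: 24
Key observation: The state at step 30, [132, 132, 132, 132], reappears at step 54 — and no state repeats earlier — so the cycle the system enters has period 24.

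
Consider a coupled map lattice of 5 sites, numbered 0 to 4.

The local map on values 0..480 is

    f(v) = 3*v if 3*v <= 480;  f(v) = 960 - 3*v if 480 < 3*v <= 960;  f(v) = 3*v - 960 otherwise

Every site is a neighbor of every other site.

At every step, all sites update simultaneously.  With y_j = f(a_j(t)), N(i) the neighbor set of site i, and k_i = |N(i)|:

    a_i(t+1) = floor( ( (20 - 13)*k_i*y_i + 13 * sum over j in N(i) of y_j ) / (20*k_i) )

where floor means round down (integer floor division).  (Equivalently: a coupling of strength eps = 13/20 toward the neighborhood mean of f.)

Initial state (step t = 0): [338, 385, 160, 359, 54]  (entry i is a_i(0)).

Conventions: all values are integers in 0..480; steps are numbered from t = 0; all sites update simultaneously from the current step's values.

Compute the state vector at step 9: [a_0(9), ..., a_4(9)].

Answer: [264, 265, 265, 264, 264]

Derivation:
t=0: [338, 385, 160, 359, 54]
t=1: [173, 200, 253, 185, 194]
t=2: [372, 357, 327, 366, 360]
t=3: [117, 109, 92, 114, 111]
t=4: [330, 326, 316, 328, 327]
t=5: [22, 20, 19, 21, 21]
t=6: [62, 61, 60, 62, 62]
t=7: [184, 183, 183, 184, 184]
t=8: [408, 409, 409, 408, 408]
t=9: [264, 265, 265, 264, 264]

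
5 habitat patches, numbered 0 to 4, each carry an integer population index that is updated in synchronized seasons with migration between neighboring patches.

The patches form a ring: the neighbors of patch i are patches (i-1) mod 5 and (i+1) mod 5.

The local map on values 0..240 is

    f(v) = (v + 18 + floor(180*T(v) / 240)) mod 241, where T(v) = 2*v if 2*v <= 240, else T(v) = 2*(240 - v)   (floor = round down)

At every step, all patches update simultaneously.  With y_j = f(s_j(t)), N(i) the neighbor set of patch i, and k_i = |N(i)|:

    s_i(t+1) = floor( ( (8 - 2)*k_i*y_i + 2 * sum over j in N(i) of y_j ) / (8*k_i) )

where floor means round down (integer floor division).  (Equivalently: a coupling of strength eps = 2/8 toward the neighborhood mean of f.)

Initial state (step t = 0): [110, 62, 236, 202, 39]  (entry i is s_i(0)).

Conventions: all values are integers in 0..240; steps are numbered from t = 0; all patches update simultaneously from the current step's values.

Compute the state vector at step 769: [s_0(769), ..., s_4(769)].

Simulating step by step:
t=0: [110, 62, 236, 202, 39]
t=1: [75, 138, 40, 43, 97]
t=2: [164, 91, 112, 110, 55]
t=3: [61, 17, 49, 65, 129]
t=4: [144, 83, 135, 161, 97]
t=5: [79, 185, 86, 53, 29]
t=6: [178, 89, 199, 152, 113]
t=7: [73, 190, 65, 57, 57]
t=8: [175, 79, 160, 162, 165]
t=9: [70, 174, 76, 55, 53]
t=10: [169, 87, 181, 161, 156]
t=11: [75, 188, 70, 55, 57]
t=12: [179, 82, 169, 160, 165]
t=13: [69, 179, 74, 56, 53]
t=14: [167, 84, 177, 162, 156]
t=15: [75, 183, 71, 55, 57]
t=16: [179, 83, 171, 160, 165]
t=17: [70, 181, 73, 55, 53]
t=18: [169, 83, 175, 160, 156]
t=19: [74, 181, 72, 56, 57]
t=20: [178, 84, 174, 163, 165]
t=21: [71, 183, 72, 54, 53]
t=22: [170, 82, 173, 158, 156]
t=23: [74, 180, 72, 57, 58]
t=24: [178, 85, 174, 165, 167]
t=25: [71, 184, 73, 53, 52]
t=26: [170, 83, 174, 156, 154]
t=27: [74, 181, 73, 58, 58]
t=28: [178, 84, 176, 167, 168]
t=29: [71, 183, 71, 52, 52]
t=30: [170, 82, 170, 153, 153]
t=31: [74, 180, 74, 59, 59]
t=32: [178, 86, 178, 169, 169]
t=33: [71, 186, 71, 51, 51]
t=34: [169, 81, 169, 151, 151]
t=35: [74, 178, 74, 59, 59]
t=36: [178, 86, 178, 169, 169]

Answer: [71, 186, 71, 51, 51]
Key observation: The state at step 32, [178, 86, 178, 169, 169], reappears at step 36: the system is in a cycle of period 4 from step 32 on.  Therefore the state at step 769 equals the state at step 32 + ((769 - 32) mod 4) = 33, which is [71, 186, 71, 51, 51].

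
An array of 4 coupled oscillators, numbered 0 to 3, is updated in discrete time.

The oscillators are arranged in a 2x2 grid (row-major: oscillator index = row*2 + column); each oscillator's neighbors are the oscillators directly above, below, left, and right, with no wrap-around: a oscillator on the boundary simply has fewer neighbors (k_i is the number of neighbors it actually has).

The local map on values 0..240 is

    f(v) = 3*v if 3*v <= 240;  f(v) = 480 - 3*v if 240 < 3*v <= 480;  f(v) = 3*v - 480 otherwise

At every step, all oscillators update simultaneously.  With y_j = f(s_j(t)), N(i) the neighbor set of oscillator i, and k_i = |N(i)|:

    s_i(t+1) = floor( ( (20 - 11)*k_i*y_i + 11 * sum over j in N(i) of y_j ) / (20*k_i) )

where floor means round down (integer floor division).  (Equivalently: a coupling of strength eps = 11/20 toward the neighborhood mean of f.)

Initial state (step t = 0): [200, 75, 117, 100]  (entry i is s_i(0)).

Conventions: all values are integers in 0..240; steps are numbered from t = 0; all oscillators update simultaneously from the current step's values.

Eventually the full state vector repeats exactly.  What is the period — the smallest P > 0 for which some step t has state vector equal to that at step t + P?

Simulating step by step:
t=0: [200, 75, 117, 100]
t=1: [151, 183, 140, 178]
t=2: [47, 53, 49, 59]
t=3: [147, 159, 153, 163]
t=4: [24, 14, 22, 10]
t=5: [62, 46, 57, 43]
t=6: [168, 148, 163, 143]
t=7: [23, 36, 24, 35]
t=8: [80, 96, 80, 96]
t=9: [226, 205, 226, 205]
t=10: [180, 152, 180, 152]
t=11: [50, 33, 50, 33]
t=12: [135, 113, 135, 113]
t=13: [93, 122, 93, 122]
t=14: [177, 137, 177, 137]
t=15: [55, 64, 55, 64]
t=16: [172, 184, 172, 184]
t=17: [45, 62, 45, 62]
t=18: [149, 171, 149, 171]
t=19: [33, 33, 33, 33]
t=20: [99, 99, 99, 99]
t=21: [183, 183, 183, 183]
t=22: [69, 69, 69, 69]
t=23: [207, 207, 207, 207]
t=24: [141, 141, 141, 141]
t=25: [57, 57, 57, 57]
t=26: [171, 171, 171, 171]
t=27: [33, 33, 33, 33]

Answer: 8
Key observation: The state at step 19, [33, 33, 33, 33], reappears at step 27 — and no state repeats earlier — so the cycle the system enters has period 8.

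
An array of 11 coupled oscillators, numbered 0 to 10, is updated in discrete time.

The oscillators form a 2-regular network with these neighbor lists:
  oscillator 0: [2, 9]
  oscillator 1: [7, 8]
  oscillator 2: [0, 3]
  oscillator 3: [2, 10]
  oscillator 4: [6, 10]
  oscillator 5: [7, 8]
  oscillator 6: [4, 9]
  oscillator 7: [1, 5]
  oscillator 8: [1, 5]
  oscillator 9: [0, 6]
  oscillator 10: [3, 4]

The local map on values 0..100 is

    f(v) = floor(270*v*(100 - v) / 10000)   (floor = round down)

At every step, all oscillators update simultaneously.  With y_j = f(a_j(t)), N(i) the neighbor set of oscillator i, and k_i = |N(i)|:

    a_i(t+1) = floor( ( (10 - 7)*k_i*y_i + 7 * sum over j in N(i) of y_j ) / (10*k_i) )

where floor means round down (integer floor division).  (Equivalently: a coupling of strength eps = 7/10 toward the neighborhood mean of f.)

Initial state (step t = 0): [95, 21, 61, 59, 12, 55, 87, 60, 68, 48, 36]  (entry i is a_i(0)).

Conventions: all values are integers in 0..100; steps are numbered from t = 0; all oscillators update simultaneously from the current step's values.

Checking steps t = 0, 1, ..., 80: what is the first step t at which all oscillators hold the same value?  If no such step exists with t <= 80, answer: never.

Answer: 5
Key observation: Synchronization is absorbing here: once all oscillators are equal they stay equal, and step 5 is the first all-equal step.

Derivation:
t=0: [95, 21, 61, 59, 12, 55, 87, 60, 68, 48, 36]  (not all equal)
t=1: [49, 55, 46, 63, 40, 62, 42, 57, 55, 34, 51]  (not all equal)
t=2: [64, 66, 65, 65, 65, 65, 62, 64, 64, 64, 64]  (not all equal)
t=3: [61, 61, 61, 61, 62, 61, 61, 60, 60, 62, 61]  (not all equal)
t=4: [63, 64, 64, 64, 63, 64, 63, 64, 64, 63, 63]  (not all equal)
t=5: [62, 62, 62, 62, 62, 62, 62, 62, 62, 62, 62]  (all equal)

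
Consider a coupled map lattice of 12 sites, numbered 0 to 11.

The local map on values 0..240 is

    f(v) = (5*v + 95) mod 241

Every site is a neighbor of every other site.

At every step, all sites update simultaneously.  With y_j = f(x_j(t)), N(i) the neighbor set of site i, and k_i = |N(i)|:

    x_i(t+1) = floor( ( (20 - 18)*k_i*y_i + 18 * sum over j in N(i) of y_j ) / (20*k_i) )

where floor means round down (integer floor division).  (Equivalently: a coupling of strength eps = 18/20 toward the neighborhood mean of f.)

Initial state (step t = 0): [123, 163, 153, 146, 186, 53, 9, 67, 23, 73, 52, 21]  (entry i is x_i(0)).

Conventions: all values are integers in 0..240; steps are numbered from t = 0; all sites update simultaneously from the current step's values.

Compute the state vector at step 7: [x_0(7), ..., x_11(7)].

Answer: [199, 199, 199, 199, 199, 199, 199, 199, 199, 199, 199, 199]

Derivation:
t=0: [123, 163, 153, 146, 186, 53, 9, 67, 23, 73, 52, 21]
t=1: [160, 159, 158, 157, 157, 158, 158, 159, 159, 159, 158, 159]
t=2: [164, 164, 164, 163, 163, 164, 164, 164, 164, 164, 164, 164]
t=3: [191, 191, 191, 191, 191, 191, 191, 191, 191, 191, 191, 191]
t=4: [86, 86, 86, 86, 86, 86, 86, 86, 86, 86, 86, 86]
t=5: [43, 43, 43, 43, 43, 43, 43, 43, 43, 43, 43, 43]
t=6: [69, 69, 69, 69, 69, 69, 69, 69, 69, 69, 69, 69]
t=7: [199, 199, 199, 199, 199, 199, 199, 199, 199, 199, 199, 199]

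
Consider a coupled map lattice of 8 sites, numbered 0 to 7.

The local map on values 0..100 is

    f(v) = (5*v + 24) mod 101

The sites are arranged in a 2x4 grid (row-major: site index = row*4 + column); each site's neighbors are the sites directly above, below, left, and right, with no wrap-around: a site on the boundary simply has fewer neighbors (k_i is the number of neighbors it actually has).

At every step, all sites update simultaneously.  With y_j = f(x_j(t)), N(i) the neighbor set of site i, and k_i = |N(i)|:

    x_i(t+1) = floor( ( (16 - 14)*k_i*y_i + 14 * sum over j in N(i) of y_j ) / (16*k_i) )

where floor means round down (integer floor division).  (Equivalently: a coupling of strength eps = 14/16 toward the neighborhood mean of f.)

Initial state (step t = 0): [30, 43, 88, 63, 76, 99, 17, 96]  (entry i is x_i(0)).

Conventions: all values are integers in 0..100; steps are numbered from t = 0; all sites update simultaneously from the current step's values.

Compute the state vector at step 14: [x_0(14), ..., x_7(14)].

Simulating step by step:
t=0: [30, 43, 88, 63, 76, 99, 17, 96]
t=1: [25, 47, 31, 74, 38, 14, 51, 31]
t=2: [36, 71, 75, 79, 63, 54, 82, 83]
t=3: [49, 64, 47, 59, 45, 52, 68, 24]
t=4: [46, 65, 41, 45, 71, 53, 60, 39]
t=5: [59, 54, 36, 25, 70, 52, 40, 31]
t=6: [73, 40, 47, 41, 51, 64, 50, 40]
t=7: [54, 56, 42, 37, 65, 55, 44, 46]
t=8: [32, 64, 18, 37, 88, 38, 58, 27]
t=9: [54, 36, 18, 31, 49, 34, 25, 15]
t=10: [41, 58, 38, 58, 89, 45, 65, 67]
t=11: [36, 26, 21, 31, 40, 41, 39, 31]
t=12: [33, 23, 46, 56, 15, 30, 40, 51]
t=13: [70, 66, 24, 56, 82, 55, 61, 19]
t=14: [44, 67, 28, 26, 77, 43, 49, 14]

Answer: [44, 67, 28, 26, 77, 43, 49, 14]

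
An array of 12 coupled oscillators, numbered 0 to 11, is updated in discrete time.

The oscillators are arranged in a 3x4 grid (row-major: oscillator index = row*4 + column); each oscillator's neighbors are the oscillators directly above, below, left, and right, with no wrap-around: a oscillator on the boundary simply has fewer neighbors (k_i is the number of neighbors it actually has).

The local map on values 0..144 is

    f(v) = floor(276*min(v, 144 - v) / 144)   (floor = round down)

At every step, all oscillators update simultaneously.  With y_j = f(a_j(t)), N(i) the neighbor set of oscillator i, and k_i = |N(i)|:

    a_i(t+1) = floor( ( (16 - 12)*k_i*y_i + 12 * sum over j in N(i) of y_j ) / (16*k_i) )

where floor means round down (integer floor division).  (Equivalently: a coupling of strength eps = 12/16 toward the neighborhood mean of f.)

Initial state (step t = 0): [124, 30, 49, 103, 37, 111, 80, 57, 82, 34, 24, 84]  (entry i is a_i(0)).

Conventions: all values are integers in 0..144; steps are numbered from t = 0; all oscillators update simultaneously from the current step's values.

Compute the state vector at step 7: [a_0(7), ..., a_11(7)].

Simulating step by step:
t=0: [124, 30, 49, 103, 37, 111, 80, 57, 82, 34, 24, 84]
t=1: [57, 62, 87, 95, 72, 74, 88, 106, 80, 73, 87, 86]
t=2: [123, 117, 106, 91, 125, 127, 106, 95, 133, 125, 115, 95]
t=3: [42, 48, 74, 87, 32, 44, 65, 89, 32, 36, 64, 78]
t=4: [77, 97, 114, 116, 71, 85, 114, 116, 64, 84, 110, 116]
t=5: [116, 97, 64, 54, 124, 102, 68, 54, 124, 103, 72, 57]
t=6: [61, 86, 111, 110, 52, 83, 115, 111, 53, 83, 113, 117]
t=7: [107, 101, 73, 63, 108, 100, 70, 58, 105, 98, 70, 58]

Answer: [107, 101, 73, 63, 108, 100, 70, 58, 105, 98, 70, 58]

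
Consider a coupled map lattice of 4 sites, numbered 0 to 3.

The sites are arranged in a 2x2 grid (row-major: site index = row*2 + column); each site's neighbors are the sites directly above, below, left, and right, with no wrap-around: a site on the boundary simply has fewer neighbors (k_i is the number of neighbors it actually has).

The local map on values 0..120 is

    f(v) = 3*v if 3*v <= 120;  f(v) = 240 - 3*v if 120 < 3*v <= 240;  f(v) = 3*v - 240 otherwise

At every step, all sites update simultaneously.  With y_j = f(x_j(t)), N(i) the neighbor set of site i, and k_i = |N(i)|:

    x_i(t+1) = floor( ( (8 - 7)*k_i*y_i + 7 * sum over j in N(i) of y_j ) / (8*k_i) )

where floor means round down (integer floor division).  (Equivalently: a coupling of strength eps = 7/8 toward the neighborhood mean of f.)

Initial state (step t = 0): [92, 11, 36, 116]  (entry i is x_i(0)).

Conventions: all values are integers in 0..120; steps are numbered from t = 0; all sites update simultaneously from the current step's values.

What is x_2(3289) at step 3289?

Simulating step by step:
t=0: [92, 11, 36, 116]
t=1: [66, 67, 76, 75]
t=2: [27, 29, 26, 24]
t=3: [82, 77, 76, 81]
t=4: [9, 5, 5, 9]
t=5: [16, 25, 25, 16]
t=6: [71, 51, 51, 71]
t=7: [79, 34, 34, 79]
t=8: [89, 15, 15, 89]
t=9: [42, 29, 29, 42]
t=10: [90, 110, 110, 90]
t=11: [82, 37, 37, 82]
t=12: [97, 19, 19, 97]
t=13: [56, 51, 51, 56]
t=14: [85, 73, 73, 85]
t=15: [20, 15, 15, 20]
t=16: [46, 58, 58, 46]
t=17: [70, 97, 97, 70]
t=18: [48, 32, 32, 48]
t=19: [96, 96, 96, 96]
t=20: [48, 48, 48, 48]
t=21: [96, 96, 96, 96]

Answer: x_2(3289) = 96
Key observation: The state at step 19, [96, 96, 96, 96], reappears at step 21: the system is in a cycle of period 2 from step 19 on.  Therefore the state at step 3289 equals the state at step 19 + ((3289 - 19) mod 2) = 19, which is [96, 96, 96, 96].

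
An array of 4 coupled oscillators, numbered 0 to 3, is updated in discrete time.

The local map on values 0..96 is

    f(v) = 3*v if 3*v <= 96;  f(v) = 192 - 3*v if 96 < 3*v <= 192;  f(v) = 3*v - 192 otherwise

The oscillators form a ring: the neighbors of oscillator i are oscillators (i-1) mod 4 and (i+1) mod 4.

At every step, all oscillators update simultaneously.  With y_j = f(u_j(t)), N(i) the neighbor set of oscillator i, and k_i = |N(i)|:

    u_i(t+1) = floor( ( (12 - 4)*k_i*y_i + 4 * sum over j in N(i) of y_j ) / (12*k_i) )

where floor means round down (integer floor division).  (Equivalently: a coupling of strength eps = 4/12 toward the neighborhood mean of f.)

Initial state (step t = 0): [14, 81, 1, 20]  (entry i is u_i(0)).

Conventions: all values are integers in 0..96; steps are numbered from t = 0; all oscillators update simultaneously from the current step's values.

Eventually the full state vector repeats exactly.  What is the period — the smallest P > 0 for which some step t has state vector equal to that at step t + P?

Answer: 4
Key observation: The state at step 11, [64, 56, 64, 56], reappears at step 15 — and no state repeats earlier — so the cycle the system enters has period 4.

Derivation:
t=0: [14, 81, 1, 20]
t=1: [46, 41, 20, 47]
t=2: [56, 65, 60, 53]
t=3: [22, 8, 14, 28]
t=4: [62, 34, 46, 74]
t=5: [24, 70, 56, 30]
t=6: [66, 28, 34, 76]
t=7: [24, 72, 80, 40]
t=8: [64, 36, 48, 68]
t=9: [16, 64, 48, 16]
t=10: [40, 16, 40, 48]
t=11: [64, 56, 64, 56]
t=12: [8, 16, 8, 16]
t=13: [32, 40, 32, 40]
t=14: [88, 80, 88, 80]
t=15: [64, 56, 64, 56]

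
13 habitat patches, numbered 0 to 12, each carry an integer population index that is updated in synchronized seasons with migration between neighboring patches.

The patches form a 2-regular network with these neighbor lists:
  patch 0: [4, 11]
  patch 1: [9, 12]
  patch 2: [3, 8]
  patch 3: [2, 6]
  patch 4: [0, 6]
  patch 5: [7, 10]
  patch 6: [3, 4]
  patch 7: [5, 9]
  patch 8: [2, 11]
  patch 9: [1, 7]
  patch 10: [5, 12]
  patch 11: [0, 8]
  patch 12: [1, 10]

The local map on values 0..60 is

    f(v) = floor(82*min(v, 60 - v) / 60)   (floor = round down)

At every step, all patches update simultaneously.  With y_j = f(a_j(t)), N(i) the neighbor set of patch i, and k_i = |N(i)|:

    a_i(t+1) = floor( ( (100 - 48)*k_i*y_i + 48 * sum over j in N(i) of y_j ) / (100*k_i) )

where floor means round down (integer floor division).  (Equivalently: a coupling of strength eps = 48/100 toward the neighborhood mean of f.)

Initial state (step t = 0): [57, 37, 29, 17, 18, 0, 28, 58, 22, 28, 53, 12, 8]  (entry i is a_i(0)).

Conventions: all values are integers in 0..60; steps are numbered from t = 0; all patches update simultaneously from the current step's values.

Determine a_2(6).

Simulating step by step:
t=0: [57, 37, 29, 17, 18, 0, 28, 58, 22, 28, 53, 12, 8]
t=1: [11, 27, 33, 30, 22, 2, 31, 10, 28, 27, 7, 16, 14]
t=2: [20, 31, 37, 39, 28, 6, 37, 15, 33, 30, 9, 23, 20]
t=3: [30, 36, 31, 29, 33, 11, 31, 22, 33, 35, 14, 31, 26]
t=4: [39, 33, 38, 39, 37, 19, 38, 27, 37, 32, 21, 38, 30]
t=5: [29, 37, 29, 28, 30, 28, 29, 33, 30, 37, 30, 29, 36]
t=6: [39, 31, 39, 38, 40, 38, 39, 35, 40, 32, 38, 39, 33]

Answer: a_2(6) = 39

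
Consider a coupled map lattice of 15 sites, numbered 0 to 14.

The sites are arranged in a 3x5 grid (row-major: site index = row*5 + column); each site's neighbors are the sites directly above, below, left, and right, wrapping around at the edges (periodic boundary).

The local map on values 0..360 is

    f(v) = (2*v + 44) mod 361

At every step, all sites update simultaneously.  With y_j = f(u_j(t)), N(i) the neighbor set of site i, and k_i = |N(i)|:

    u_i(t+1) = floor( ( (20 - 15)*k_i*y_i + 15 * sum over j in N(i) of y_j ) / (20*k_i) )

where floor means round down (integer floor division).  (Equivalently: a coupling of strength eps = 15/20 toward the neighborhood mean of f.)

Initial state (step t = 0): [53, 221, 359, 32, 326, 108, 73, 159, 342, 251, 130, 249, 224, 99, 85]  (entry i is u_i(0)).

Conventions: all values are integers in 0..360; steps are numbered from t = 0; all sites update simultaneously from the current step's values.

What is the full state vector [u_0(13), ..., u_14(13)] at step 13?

Answer: [330, 299, 285, 305, 334, 320, 291, 276, 297, 326, 303, 272, 246, 279, 295]

Derivation:
t=0: [53, 221, 359, 32, 326, 108, 73, 159, 342, 251, 130, 249, 224, 99, 85]
t=1: [229, 136, 78, 143, 206, 220, 153, 69, 102, 199, 226, 185, 119, 146, 253]
t=2: [160, 218, 258, 247, 162, 163, 213, 248, 236, 143, 128, 216, 215, 280, 168]
t=3: [82, 109, 160, 157, 100, 141, 106, 152, 212, 118, 102, 148, 166, 147, 169]
t=4: [254, 216, 185, 219, 223, 267, 303, 158, 275, 200, 229, 231, 196, 178, 213]
t=5: [160, 155, 139, 115, 126, 186, 229, 211, 171, 149, 159, 152, 130, 110, 100]
t=6: [133, 241, 274, 238, 235, 105, 196, 174, 190, 201, 122, 237, 270, 224, 230]
t=7: [238, 186, 166, 148, 168, 205, 132, 118, 91, 136, 234, 180, 158, 143, 158]
t=8: [99, 112, 197, 195, 225, 198, 165, 240, 293, 209, 160, 174, 215, 323, 243]
t=9: [151, 135, 134, 169, 142, 87, 104, 129, 192, 147, 98, 82, 140, 199, 148]
t=10: [292, 288, 258, 153, 277, 275, 258, 254, 155, 263, 268, 263, 250, 161, 270]
t=11: [244, 228, 234, 236, 255, 225, 217, 223, 230, 248, 229, 213, 159, 209, 181]
t=12: [156, 137, 117, 149, 151, 147, 124, 109, 141, 141, 121, 101, 92, 89, 126]
t=13: [330, 299, 285, 305, 334, 320, 291, 276, 297, 326, 303, 272, 246, 279, 295]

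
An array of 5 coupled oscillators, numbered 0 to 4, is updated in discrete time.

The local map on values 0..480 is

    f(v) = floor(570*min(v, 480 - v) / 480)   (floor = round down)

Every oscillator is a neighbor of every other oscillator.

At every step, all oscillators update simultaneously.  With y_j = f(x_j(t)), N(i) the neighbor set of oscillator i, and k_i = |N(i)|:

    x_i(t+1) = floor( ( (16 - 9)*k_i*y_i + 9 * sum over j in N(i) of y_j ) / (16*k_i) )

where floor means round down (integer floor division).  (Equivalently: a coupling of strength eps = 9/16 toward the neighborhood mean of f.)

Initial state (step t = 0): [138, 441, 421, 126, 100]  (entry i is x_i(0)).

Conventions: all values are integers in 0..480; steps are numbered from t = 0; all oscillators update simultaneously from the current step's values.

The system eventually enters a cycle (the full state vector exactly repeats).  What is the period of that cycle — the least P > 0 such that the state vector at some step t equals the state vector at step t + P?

Simulating step by step:
t=0: [138, 441, 421, 126, 100]
t=1: [125, 90, 97, 121, 111]
t=2: [134, 121, 124, 132, 129]
t=3: [153, 149, 150, 152, 152]
t=4: [179, 178, 178, 179, 179]
t=5: [211, 211, 211, 211, 211]
t=6: [250, 250, 250, 250, 250]
t=7: [273, 273, 273, 273, 273]
t=8: [245, 245, 245, 245, 245]
t=9: [279, 279, 279, 279, 279]
t=10: [238, 238, 238, 238, 238]
t=11: [282, 282, 282, 282, 282]
t=12: [235, 235, 235, 235, 235]
t=13: [279, 279, 279, 279, 279]

Answer: 4
Key observation: The state at step 9, [279, 279, 279, 279, 279], reappears at step 13 — and no state repeats earlier — so the cycle the system enters has period 4.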